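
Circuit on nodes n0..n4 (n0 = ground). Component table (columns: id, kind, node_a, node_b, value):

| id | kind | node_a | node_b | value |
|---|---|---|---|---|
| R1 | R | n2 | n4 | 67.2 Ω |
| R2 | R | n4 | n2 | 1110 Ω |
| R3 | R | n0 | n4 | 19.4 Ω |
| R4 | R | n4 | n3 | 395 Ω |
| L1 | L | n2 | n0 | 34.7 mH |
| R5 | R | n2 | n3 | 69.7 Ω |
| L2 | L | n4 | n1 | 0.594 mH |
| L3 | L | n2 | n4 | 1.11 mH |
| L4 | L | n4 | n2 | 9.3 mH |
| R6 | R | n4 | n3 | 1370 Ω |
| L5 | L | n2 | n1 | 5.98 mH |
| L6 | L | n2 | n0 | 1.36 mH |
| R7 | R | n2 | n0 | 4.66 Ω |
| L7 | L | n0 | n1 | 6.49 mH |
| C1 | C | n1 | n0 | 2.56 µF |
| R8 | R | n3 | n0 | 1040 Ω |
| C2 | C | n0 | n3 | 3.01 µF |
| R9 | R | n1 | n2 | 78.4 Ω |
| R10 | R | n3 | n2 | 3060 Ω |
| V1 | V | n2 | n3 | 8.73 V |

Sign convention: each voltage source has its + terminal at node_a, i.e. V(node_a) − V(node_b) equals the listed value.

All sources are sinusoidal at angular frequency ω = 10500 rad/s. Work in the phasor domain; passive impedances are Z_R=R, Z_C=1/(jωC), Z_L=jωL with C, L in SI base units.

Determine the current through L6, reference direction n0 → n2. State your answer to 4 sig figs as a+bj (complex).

Apply KCL at each of the 4 non-ground nodes and solve the resulting linear system.
Node n1: branches {L2, L5, L7, C1, R9} → V_1 = 0.09594+0.8216j
Node n2: branches {R1, R2, L1, R5, L3, L4, L5, L6, R7, R9, R10, V1} → V_2 = -0.1497+1.066j
Node n3: branches {R4, R5, R6, R8, C2, R10, V1} → V_3 = -8.880+1.066j
Node n4: branches {R1, R2, R3, R4, L2, L3, L4, R6} → V_4 = 0.1325+0.7543j
Source currents: i(V1)=-0.1997-0.2786j

-0.07462-0.01049j A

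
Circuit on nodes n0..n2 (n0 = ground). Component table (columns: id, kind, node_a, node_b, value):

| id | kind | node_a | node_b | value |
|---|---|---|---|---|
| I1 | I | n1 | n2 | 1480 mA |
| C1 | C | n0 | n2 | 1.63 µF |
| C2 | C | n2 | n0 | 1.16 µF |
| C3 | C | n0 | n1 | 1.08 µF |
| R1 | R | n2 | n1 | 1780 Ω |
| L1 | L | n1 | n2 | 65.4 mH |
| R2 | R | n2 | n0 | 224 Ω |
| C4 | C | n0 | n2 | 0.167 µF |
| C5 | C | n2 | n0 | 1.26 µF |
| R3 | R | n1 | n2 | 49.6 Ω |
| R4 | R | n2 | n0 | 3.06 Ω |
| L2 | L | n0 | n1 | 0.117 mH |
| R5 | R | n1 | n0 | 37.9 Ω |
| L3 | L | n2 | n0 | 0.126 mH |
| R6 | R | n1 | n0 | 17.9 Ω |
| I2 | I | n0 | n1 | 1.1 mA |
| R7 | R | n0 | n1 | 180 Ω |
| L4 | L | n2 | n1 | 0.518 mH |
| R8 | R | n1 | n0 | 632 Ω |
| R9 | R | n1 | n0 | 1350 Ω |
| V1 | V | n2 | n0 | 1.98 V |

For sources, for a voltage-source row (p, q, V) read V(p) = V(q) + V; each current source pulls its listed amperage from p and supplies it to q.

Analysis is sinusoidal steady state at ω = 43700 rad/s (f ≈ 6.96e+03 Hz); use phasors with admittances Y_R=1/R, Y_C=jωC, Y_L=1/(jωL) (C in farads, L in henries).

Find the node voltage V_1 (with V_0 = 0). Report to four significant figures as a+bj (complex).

-2.876-5.801j V

MNA unknowns: 2 node voltages V₁..V_2 plus 1 source current (V1)
I1: z[1]−=1.48, z[2]+=1.48
C1: Y=0.000+0.07123j on G[0,2]
C2: Y=0.000+0.05069j on G[2,0]
C3: Y=0.000+0.04720j on G[0,1]
R1: Y=0.0005618+0.000j on G[2,1]
L1: Y=0.000-0.0003499j on G[1,2]
R2: Y=0.004464+0.000j on G[2,0]
C4: Y=0.000+0.007298j on G[0,2]
C5: Y=0.000+0.05506j on G[2,0]
R3: Y=0.02016+0.000j on G[1,2]
R4: Y=0.3268+0.000j on G[2,0]
L2: Y=0.000-0.1956j on G[0,1]
R5: Y=0.02639+0.000j on G[1,0]
L3: Y=0.000-0.1816j on G[2,0]
R6: Y=0.05587+0.000j on G[1,0]
I2: z[0]−=0.0011, z[1]+=0.0011
R7: Y=0.005556+0.000j on G[0,1]
L4: Y=0.000-0.04418j on G[2,1]
R8: Y=0.001582+0.000j on G[1,0]
R9: Y=0.0007407+0.000j on G[1,0]
V1: row V2−V0=1.98, i_V1 at 2,0
solve → V1=-2.876-5.801j, V2=1.980+0.000j
aux → i_V1=0.4652+0.09073j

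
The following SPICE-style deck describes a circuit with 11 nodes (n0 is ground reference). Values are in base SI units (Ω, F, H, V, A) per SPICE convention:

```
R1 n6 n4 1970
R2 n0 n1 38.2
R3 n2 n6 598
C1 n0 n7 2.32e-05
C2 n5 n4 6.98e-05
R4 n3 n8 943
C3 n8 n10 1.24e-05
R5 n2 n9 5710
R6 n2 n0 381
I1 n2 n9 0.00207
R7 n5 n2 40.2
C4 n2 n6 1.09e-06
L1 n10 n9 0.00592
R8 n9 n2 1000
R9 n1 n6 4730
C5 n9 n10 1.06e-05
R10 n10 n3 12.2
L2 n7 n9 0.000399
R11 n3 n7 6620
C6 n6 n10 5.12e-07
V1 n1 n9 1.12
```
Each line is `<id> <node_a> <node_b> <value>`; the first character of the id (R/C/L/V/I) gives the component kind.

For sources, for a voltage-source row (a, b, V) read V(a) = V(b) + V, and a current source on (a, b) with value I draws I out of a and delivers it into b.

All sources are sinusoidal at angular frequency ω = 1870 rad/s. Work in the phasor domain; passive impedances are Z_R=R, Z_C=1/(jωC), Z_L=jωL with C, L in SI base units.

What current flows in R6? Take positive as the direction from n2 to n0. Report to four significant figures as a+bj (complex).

Element admittances at ω=1870 rad/s:
  Y(R1) = 0.0005076+0.000j S between n6,n4
  Y(R2) = 0.02618+0.000j S between n0,n1
  Y(R3) = 0.001672+0.000j S between n2,n6
  Y(C1) = 0.000+0.04338j S between n0,n7
  Y(C2) = 0.000+0.1305j S between n5,n4
  Y(R4) = 0.001060+0.000j S between n3,n8
  Y(C3) = 0.000+0.02319j S between n8,n10
  Y(R5) = 0.0001751+0.000j S between n2,n9
  Y(R6) = 0.002625+0.000j S between n2,n0
  I1: injects 0.00207 A into n9 (from n2)
  Y(R7) = 0.02488+0.000j S between n5,n2
  Y(C4) = 0.000+0.002038j S between n2,n6
  Y(L1) = 0.000-0.09033j S between n10,n9
  Y(R8) = 0.001000+0.000j S between n9,n2
  Y(R9) = 0.0002114+0.000j S between n1,n6
  Y(C5) = 0.000+0.01982j S between n9,n10
  Y(R10) = 0.08197+0.000j S between n10,n3
  Y(L2) = 0.000-1.340j S between n7,n9
  Y(R11) = 0.0001511+0.000j S between n3,n7
  Y(C6) = 0.000+0.0009574j S between n6,n10
  V1: constraint V(n1)−V(n9) = 1.12
Assemble and solve the 11×11 MNA system:
  V(n1)=0.8414+0.4558j  V(n2)=-0.6056+0.2133j  V(n3)=-0.2754+0.4585j  V(n4)=-0.6037+0.2139j  V(n5)=-0.6039+0.2142j  V(n6)=-0.5189+0.2585j  V(n7)=-0.2879+0.4711j  V(n8)=-0.2753+0.4585j  V(n9)=-0.2786+0.4558j  V(n10)=-0.2753+0.4585j
  i(V1)=-0.02231-0.01197j

-0.001590+0.0005599j A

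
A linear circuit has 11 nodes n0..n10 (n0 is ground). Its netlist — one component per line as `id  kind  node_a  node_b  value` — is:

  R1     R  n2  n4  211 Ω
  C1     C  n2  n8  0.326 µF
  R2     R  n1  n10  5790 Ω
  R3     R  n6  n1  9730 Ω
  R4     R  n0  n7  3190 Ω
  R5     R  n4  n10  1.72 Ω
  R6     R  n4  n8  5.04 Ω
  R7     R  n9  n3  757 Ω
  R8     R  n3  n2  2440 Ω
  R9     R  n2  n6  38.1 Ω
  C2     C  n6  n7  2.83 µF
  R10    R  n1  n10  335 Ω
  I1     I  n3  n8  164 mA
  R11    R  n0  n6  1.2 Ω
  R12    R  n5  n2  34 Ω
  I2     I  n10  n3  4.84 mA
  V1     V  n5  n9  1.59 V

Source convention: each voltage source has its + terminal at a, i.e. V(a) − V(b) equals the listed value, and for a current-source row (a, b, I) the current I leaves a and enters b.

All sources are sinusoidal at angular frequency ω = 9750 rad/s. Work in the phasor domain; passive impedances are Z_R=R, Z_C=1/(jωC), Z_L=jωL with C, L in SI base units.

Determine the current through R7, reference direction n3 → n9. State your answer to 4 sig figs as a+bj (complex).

-0.1197+0.000j A

Apply KCL at each of the 10 non-ground nodes and solve the resulting linear system.
Node n1: branches {R2, R3, R10} → V_1 = 21.83-14.71j
Node n2: branches {R1, C1, R8, R9, R12} → V_2 = -0.08547+0.05759j
Node n3: branches {R7, R8, I1, I2} → V_3 = -96.36+0.05759j
Node n4: branches {R1, R5, R6} → V_4 = 22.55-15.19j
Node n5: branches {R12, V1} → V_5 = -4.155+0.05759j
Node n6: branches {R3, R9, C2, R11} → V_6 = 0.000+0.000j
Node n7: branches {R4, C2} → V_7 = 0.000+0.000j
Node n8: branches {C1, R6, I1} → V_8 = 23.13-15.56j
Node n9: branches {R7, V1} → V_9 = -5.745+0.05759j
Node n10: branches {R2, R5, R10, I2} → V_10 = 22.54-15.19j
Source currents: i(V1)=0.1197+0.000j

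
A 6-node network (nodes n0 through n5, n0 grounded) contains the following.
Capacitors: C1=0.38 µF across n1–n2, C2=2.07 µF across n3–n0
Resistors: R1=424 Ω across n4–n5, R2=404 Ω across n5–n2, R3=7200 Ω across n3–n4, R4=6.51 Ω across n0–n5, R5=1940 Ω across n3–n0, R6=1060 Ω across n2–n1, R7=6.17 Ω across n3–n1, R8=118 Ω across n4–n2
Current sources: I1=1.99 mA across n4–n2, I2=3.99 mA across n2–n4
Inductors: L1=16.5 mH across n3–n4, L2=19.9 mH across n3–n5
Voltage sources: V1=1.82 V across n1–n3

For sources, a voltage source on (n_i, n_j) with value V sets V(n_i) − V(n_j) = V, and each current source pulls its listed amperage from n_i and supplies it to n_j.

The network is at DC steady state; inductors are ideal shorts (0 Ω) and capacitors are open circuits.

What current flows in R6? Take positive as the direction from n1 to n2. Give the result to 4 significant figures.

Apply KCL at each of the 5 non-ground nodes and solve the resulting linear system.
Node n1: branches {C1, R6, R7, V1} → V_1 = 1.820
Node n2: branches {C1, R2, I1, I2, R6, R8} → V_2 = -0.02380
Node n3: branches {R3, L1, C2, R5, L2, R7, V1} → V_3 = 0.000
Node n4: branches {R1, I1, R3, L1, I2, R8} → V_4 = 0.000
Node n5: branches {R1, R2, R4, L2} → V_5 = 0.000
Source currents: i(L1)=-0.001798, i(L2)=5.890e-05, i(V1)=-0.2967

0.001739 A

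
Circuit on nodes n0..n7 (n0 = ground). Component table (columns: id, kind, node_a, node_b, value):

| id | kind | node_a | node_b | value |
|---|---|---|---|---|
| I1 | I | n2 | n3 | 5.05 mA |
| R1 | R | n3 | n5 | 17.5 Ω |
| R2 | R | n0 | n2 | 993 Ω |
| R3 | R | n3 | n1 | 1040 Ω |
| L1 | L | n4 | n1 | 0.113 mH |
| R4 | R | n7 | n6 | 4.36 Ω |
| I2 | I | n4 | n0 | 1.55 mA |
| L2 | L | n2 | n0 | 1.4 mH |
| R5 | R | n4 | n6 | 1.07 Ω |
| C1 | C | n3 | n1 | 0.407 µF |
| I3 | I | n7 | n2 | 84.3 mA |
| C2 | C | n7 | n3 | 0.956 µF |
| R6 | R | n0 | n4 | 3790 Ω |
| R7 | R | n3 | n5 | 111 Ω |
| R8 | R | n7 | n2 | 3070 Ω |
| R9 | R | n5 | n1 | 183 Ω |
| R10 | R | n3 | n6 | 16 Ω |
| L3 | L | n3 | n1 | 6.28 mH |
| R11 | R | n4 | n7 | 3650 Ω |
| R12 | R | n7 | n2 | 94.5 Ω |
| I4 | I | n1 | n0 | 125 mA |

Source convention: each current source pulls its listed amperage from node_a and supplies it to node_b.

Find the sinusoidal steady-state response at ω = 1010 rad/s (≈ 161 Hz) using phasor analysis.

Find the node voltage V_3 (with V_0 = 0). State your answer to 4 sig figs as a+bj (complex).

Apply KCL at each of the 7 non-ground nodes and solve the resulting linear system.
Node n1: branches {R3, L1, C1, R9, L3, I4} → V_1 = -19.03-0.1810j
Node n2: branches {I1, R2, L2, I3, R8, R12} → V_2 = -0.0003074-0.1718j
Node n3: branches {I1, R1, R3, C1, C2, R7, R10, L3} → V_3 = -19.01-0.1107j
Node n4: branches {L1, I2, R5, R6, R11} → V_4 = -19.03-0.1680j
Node n5: branches {R1, R7, R9} → V_5 = -19.01-0.1161j
Node n6: branches {R4, R5, R10} → V_6 = -18.91-0.1650j
Node n7: branches {R4, I3, C2, R8, R11, R12} → V_7 = -18.41-0.1678j

-19.01-0.1107j V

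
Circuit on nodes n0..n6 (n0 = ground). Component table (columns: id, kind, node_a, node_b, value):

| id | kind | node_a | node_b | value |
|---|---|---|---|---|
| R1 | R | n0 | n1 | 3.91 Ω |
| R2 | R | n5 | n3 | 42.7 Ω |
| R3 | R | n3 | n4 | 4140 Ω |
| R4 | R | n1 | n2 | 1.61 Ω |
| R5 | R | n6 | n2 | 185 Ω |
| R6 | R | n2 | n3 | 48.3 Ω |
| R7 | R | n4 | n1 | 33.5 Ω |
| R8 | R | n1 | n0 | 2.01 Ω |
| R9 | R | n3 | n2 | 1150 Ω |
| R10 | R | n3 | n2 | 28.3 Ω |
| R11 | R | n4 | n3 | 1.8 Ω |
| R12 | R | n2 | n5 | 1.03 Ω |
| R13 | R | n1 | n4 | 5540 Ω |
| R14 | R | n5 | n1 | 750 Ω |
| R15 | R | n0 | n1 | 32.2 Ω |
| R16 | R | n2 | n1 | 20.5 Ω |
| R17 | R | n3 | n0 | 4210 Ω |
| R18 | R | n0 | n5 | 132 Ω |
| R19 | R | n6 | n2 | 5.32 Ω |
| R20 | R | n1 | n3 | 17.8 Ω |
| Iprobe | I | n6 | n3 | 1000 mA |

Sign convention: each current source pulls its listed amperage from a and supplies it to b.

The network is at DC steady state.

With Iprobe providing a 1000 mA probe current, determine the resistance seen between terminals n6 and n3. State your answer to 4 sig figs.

Apply KCL at each of the 6 non-ground nodes and solve the resulting linear system.
Node n1: branches {R1, R4, R7, R8, R13, R14, R15, R16, R20} → V_1 = 0.003653
Node n2: branches {R4, R5, R6, R9, R10, R12, R16, R19} → V_2 = -0.7146
Node n3: branches {R2, R3, R6, R9, R10, R11, R17, R20, Iprobe} → V_3 = 5.729
Node n4: branches {R3, R7, R11, R13} → V_4 = 5.435
Node n5: branches {R2, R12, R14, R18} → V_5 = -0.5578
Node n6: branches {R5, R19, Iprobe} → V_6 = -5.886

R_eq = 11.61 Ω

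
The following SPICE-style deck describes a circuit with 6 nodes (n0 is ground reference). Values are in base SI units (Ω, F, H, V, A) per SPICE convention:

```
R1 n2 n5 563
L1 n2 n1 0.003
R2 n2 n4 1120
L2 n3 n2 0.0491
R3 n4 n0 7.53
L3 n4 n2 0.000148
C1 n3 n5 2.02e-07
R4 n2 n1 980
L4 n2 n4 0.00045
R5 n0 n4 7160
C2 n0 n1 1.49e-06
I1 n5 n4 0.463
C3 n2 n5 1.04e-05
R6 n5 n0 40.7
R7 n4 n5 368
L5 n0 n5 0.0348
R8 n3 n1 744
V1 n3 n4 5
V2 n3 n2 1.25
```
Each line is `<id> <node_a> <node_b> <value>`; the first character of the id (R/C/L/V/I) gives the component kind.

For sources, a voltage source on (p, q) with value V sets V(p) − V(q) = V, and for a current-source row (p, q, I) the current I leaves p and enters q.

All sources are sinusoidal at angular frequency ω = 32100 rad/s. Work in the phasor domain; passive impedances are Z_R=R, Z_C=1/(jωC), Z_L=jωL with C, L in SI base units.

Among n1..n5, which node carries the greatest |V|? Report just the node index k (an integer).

Apply KCL at each of the 5 non-ground nodes and solve the resulting linear system.
Node n1: branches {L1, R4, C2, R8} → V_1 = -0.8347-0.2976j
Node n2: branches {R1, L1, R2, L2, L3, R4, L4, C3, V2} → V_2 = 3.082+0.01953j
Node n3: branches {L2, C1, R8, V1, V2} → V_3 = 4.332+0.01953j
Node n4: branches {R2, R3, L3, L4, R5, I1, R7, V1} → V_4 = -0.6679+0.01953j
Node n5: branches {R1, C1, I1, C3, R6, R7, L5} → V_5 = 2.975+1.628j
Source currents: i(V1)=-0.5650+1.047j, i(V2)=0.5477-1.056j

3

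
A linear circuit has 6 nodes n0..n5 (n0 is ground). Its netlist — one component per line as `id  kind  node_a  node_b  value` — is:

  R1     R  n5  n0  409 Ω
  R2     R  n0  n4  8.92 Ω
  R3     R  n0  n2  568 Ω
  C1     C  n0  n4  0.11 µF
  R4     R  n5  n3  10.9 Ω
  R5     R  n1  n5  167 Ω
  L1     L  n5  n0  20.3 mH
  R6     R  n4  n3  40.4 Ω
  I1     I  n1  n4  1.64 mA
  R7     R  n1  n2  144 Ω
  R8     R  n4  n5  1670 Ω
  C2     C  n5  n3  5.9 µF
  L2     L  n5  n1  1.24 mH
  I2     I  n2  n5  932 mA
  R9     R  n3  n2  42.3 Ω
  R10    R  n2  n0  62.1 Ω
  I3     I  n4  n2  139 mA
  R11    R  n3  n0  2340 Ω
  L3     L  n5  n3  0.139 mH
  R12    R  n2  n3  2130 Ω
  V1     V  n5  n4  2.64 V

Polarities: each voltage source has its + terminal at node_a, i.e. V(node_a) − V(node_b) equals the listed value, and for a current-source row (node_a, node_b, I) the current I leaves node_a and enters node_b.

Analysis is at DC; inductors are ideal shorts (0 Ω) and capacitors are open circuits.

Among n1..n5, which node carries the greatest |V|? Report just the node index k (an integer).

MNA unknowns: 5 node voltages V₁..V_5 plus 4 source currents (L1, L2, L3, V1)
R1: Y=0.002445 on G[5,0]
R2: Y=0.1121 on G[0,4]
R3: Y=0.001761 on G[0,2]
C1: Y=0.000 on G[0,4]
R4: Y=0.09174 on G[5,3]
R5: Y=0.005988 on G[1,5]
L1: row V5−V0=0, i_L1 at 5,0
R6: Y=0.02475 on G[4,3]
I1: z[1]−=0.00164, z[4]+=0.00164
R7: Y=0.006944 on G[1,2]
R8: Y=0.0005988 on G[4,5]
C2: Y=0.000 on G[5,3]
L2: row V5−V1=0, i_L2 at 5,1
I2: z[2]−=0.932, z[5]+=0.932
R9: Y=0.02364 on G[3,2]
R10: Y=0.01610 on G[2,0]
I3: z[4]−=0.139, z[2]+=0.139
R11: Y=0.0004274 on G[3,0]
L3: row V5−V3=0, i_L3 at 5,3
R12: Y=0.0004695 on G[2,3]
V1: row V5−V4=2.64, i_V1 at 5,4
solve → V1=0.000, V2=-16.21, V3=0.000, V4=-2.640, V5=0.000
aux → i_L1=0.5855, i_L2=0.1142, i_L3=0.4562, i_V1=-0.2255

2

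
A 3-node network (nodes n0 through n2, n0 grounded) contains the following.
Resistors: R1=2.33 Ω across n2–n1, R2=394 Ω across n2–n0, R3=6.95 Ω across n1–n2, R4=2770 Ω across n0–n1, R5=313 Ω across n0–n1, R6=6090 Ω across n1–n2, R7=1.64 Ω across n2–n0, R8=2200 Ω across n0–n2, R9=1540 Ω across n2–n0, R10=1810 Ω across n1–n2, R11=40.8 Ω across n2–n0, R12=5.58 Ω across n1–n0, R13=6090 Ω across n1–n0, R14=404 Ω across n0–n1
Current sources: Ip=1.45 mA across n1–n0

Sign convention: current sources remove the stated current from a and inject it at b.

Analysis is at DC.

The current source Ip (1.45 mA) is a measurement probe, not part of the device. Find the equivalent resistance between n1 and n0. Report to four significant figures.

R_eq = 2.051 Ω

MNA unknowns: 2 node voltages V₁..V_2
R1: Y=0.4292 on G[2,1]
R2: Y=0.002538 on G[2,0]
R3: Y=0.1439 on G[1,2]
R4: Y=0.0003610 on G[0,1]
R5: Y=0.003195 on G[0,1]
R6: Y=0.0001642 on G[1,2]
R7: Y=0.6098 on G[2,0]
R8: Y=0.0004545 on G[0,2]
R9: Y=0.0006494 on G[2,0]
R10: Y=0.0005525 on G[1,2]
R11: Y=0.02451 on G[2,0]
R12: Y=0.1792 on G[1,0]
R13: Y=0.0001642 on G[1,0]
R14: Y=0.002475 on G[0,1]
Ip: z[1]−=0.00145, z[0]+=0.00145
solve → V1=-0.002974, V2=-0.001409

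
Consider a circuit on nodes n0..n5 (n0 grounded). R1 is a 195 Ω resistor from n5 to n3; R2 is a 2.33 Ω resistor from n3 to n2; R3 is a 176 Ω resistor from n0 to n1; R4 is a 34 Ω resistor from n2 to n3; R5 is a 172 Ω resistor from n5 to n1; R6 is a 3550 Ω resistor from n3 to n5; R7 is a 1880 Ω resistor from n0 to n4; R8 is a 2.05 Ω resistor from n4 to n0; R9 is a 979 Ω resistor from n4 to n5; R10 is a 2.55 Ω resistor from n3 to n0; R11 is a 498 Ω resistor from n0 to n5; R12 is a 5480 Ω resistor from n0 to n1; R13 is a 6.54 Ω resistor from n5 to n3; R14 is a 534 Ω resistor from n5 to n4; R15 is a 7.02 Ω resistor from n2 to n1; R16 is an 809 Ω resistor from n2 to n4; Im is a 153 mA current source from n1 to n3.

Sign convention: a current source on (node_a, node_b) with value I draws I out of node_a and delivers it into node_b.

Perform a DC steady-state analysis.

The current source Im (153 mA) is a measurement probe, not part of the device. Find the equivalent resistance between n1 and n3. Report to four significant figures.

R_eq = 8.324 Ω

Element admittances at DC:
  Y(R1) = 0.005128 S between n5,n3
  Y(R2) = 0.4292 S between n3,n2
  Y(R3) = 0.005682 S between n0,n1
  Y(R4) = 0.02941 S between n2,n3
  Y(R5) = 0.005814 S between n5,n1
  Y(R6) = 0.0002817 S between n3,n5
  Y(R7) = 0.0005319 S between n0,n4
  Y(R8) = 0.4878 S between n4,n0
  Y(R9) = 0.001021 S between n4,n5
  Y(R10) = 0.3922 S between n3,n0
  Y(R11) = 0.002008 S between n0,n5
  Y(R12) = 0.0001825 S between n0,n1
  Y(R13) = 0.1529 S between n5,n3
  Y(R14) = 0.001873 S between n5,n4
  Y(R15) = 0.1425 S between n2,n1
  Y(R16) = 0.001236 S between n2,n4
  Im: injects 0.153 A into n3 (from n1)
Assemble and solve the 5×5 MNA system:
  V(n1)=-1.254  V(n2)=-0.2813  V(n3)=0.01993  V(n4)=-0.0008499  V(n5)=-0.02447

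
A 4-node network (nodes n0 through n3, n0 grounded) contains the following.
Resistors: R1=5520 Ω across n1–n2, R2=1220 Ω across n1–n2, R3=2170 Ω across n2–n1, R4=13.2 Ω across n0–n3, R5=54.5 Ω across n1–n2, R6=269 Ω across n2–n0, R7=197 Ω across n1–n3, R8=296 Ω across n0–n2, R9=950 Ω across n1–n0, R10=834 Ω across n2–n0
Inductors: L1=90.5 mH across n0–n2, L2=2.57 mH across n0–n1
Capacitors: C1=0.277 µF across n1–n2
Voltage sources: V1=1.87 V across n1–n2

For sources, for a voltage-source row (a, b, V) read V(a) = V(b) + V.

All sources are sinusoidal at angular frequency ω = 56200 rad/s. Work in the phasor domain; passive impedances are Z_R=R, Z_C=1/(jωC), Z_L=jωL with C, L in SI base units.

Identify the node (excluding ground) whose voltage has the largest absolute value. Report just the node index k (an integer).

Apply KCL at each of the 3 non-ground nodes and solve the resulting linear system.
Node n1: branches {R1, R2, R3, R5, R7, L2, R9, C1, V1} → V_1 = 0.8869+0.4216j
Node n2: branches {R1, R2, L1, R3, R5, R6, R8, C1, R10, V1} → V_2 = -0.9831+0.4216j
Node n3: branches {R4, R7} → V_3 = 0.05569+0.02648j
Source currents: i(V1)=-0.04512-0.02542j

2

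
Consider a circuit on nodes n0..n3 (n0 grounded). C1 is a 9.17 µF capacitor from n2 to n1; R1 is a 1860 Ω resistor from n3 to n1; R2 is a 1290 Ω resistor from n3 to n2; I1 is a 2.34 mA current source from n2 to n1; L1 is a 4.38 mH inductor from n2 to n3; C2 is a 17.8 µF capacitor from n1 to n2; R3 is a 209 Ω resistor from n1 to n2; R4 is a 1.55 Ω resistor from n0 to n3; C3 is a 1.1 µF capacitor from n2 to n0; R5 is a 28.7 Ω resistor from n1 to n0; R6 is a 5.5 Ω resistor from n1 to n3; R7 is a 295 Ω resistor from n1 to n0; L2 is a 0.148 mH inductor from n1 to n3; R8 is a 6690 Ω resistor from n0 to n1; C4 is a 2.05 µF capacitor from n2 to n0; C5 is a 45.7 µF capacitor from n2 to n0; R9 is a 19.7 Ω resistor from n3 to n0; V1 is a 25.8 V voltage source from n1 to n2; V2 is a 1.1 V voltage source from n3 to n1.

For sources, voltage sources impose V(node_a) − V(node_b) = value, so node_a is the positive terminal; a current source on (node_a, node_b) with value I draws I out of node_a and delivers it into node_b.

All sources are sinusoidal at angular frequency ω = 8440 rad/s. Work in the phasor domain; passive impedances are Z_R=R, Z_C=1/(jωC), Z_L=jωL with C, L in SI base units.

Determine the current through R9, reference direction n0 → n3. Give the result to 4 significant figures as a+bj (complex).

Element admittances at ω=8440 rad/s:
  Y(C1) = 0.000+0.07739j S between n2,n1
  Y(R1) = 0.0005376+0.000j S between n3,n1
  Y(R2) = 0.0007752+0.000j S between n3,n2
  I1: injects 0.00234 A into n1 (from n2)
  Y(L1) = 0.000-0.02705j S between n2,n3
  Y(C2) = 0.000+0.1502j S between n1,n2
  Y(R3) = 0.004785+0.000j S between n1,n2
  Y(R4) = 0.6452+0.000j S between n0,n3
  Y(C3) = 0.000+0.009284j S between n2,n0
  Y(R5) = 0.03484+0.000j S between n1,n0
  Y(R6) = 0.1818+0.000j S between n1,n3
  Y(R7) = 0.003390+0.000j S between n1,n0
  Y(L2) = 0.000-0.8006j S between n1,n3
  Y(R8) = 0.0001495+0.000j S between n0,n1
  Y(C4) = 0.000+0.01730j S between n2,n0
  Y(C5) = 0.000+0.3857j S between n2,n0
  Y(R9) = 0.05076+0.000j S between n3,n0
  V1: constraint V(n1)−V(n2) = 25.8
  V2: constraint V(n3)−V(n1) = 1.1
Assemble and solve the 5×5 MNA system:
  V(n1)=5.391+11.46j  V(n2)=-20.41+11.46j  V(n3)=6.491+11.46j
  i(V1)=-4.866-13.56j  i(V2)=-4.739-6.366j

-0.3295-0.5817j A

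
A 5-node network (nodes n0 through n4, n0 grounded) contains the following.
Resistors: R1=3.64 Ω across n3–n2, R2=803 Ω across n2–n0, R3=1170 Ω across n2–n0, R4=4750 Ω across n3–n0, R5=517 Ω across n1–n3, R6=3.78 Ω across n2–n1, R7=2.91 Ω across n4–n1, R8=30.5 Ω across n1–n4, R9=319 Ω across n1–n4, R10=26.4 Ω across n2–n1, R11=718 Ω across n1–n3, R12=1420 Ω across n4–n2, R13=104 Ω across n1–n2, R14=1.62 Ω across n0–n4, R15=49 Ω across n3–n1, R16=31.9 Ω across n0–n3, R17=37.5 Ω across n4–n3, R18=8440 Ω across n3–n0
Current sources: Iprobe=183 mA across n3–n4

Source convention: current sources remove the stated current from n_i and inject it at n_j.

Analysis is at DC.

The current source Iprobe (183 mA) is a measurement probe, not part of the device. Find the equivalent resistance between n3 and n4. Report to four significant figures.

Apply KCL at each of the 4 non-ground nodes and solve the resulting linear system.
Node n1: branches {R5, R6, R7, R8, R9, R10, R11, R13, R15} → V_1 = -0.2684
Node n2: branches {R1, R2, R3, R6, R10, R12, R13} → V_2 = -0.6043
Node n3: branches {R1, R4, R5, R11, R15, R16, R17, R18, Iprobe} → V_3 = -0.9920
Node n4: branches {R7, R8, R9, R12, R14, R17, Iprobe} → V_4 = 0.05296

R_eq = 5.710 Ω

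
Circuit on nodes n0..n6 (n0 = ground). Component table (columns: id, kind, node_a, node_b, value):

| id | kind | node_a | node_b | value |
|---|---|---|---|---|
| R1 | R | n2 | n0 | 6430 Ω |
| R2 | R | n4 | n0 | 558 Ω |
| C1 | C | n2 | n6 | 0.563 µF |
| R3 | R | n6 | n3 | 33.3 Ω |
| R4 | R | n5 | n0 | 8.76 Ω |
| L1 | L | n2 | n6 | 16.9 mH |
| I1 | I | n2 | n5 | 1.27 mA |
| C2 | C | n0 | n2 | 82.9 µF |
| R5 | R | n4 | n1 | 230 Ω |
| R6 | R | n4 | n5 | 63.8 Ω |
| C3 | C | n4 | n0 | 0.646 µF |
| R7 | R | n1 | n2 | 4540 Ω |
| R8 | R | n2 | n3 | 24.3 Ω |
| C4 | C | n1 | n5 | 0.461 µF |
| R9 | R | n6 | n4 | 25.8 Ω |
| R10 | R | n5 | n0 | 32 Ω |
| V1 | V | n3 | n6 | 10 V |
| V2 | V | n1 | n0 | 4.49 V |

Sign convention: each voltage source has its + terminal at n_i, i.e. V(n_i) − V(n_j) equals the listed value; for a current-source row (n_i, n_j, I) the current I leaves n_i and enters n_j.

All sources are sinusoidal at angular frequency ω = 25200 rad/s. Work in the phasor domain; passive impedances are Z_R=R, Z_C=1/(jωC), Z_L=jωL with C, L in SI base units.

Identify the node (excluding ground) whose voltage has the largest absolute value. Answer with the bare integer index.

Apply KCL at each of the 6 non-ground nodes and solve the resulting linear system.
Node n1: branches {R5, R7, C4, V2} → V_1 = 4.490+0.000j
Node n2: branches {R1, C1, L1, I1, C2, R7, R8} → V_2 = 0.005126-0.05886j
Node n3: branches {R3, R8, V1} → V_3 = 3.605+2.042j
Node n4: branches {R2, R5, R6, C3, R9} → V_4 = -3.215+2.318j
Node n5: branches {R4, I1, R6, C4, R10} → V_5 = -0.2640+0.5684j
Node n6: branches {C1, R3, L1, R9, V1} → V_6 = -6.395+2.042j
Source currents: i(V1)=-0.4484-0.08646j, i(V2)=-0.04109-0.04516j

6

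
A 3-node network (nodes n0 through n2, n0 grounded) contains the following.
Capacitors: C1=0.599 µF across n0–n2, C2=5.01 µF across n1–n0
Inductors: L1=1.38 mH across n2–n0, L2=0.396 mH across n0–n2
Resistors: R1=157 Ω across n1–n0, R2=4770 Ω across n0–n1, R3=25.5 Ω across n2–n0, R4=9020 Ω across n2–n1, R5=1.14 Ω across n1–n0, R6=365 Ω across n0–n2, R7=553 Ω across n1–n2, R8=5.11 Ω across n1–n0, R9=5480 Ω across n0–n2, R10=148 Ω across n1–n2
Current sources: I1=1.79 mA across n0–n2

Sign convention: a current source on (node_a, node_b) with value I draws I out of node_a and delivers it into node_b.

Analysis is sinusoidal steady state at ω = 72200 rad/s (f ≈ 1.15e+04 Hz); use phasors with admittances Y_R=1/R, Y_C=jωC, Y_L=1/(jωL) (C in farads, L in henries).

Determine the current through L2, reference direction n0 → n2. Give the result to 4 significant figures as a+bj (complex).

-4.234e-05+0.001232j A

MNA unknowns: 2 node voltages V₁..V_2
C1: Y=0.000+0.04325j on G[0,2]
L1: Y=0.000-0.01004j on G[2,0]
R1: Y=0.006369+0.000j on G[1,0]
R2: Y=0.0002096+0.000j on G[0,1]
R3: Y=0.03922+0.000j on G[2,0]
R4: Y=0.0001109+0.000j on G[2,1]
R5: Y=0.8772+0.000j on G[1,0]
C2: Y=0.000+0.3617j on G[1,0]
R6: Y=0.002740+0.000j on G[0,2]
R7: Y=0.001808+0.000j on G[1,2]
R8: Y=0.1957+0.000j on G[1,0]
L2: Y=0.000-0.03498j on G[0,2]
R9: Y=0.0001825+0.000j on G[0,2]
R10: Y=0.006757+0.000j on G[1,2]
I1: z[0]−=0.00179, z[2]+=0.00179
solve → V1=0.0002558-7.539e-05j, V2=0.03523+0.001210j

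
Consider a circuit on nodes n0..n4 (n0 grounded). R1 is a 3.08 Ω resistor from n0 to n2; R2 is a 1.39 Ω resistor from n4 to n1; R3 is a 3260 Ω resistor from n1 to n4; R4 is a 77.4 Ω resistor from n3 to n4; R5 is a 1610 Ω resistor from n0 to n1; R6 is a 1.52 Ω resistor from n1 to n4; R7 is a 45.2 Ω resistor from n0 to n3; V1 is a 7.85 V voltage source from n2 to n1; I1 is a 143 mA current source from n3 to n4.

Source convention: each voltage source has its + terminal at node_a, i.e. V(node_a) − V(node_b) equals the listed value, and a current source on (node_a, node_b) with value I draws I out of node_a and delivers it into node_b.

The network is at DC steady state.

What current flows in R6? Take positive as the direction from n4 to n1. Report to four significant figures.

Apply KCL at each of the 4 non-ground nodes and solve the resulting linear system.
Node n1: branches {R2, R3, R5, R6, V1} → V_1 = -7.375
Node n2: branches {R1, V1} → V_2 = 0.4747
Node n3: branches {R4, R7, I1} → V_3 = -6.760
Node n4: branches {R2, R3, R4, R6, I1} → V_4 = -7.267
Source currents: i(V1)=-0.1541

0.07142 A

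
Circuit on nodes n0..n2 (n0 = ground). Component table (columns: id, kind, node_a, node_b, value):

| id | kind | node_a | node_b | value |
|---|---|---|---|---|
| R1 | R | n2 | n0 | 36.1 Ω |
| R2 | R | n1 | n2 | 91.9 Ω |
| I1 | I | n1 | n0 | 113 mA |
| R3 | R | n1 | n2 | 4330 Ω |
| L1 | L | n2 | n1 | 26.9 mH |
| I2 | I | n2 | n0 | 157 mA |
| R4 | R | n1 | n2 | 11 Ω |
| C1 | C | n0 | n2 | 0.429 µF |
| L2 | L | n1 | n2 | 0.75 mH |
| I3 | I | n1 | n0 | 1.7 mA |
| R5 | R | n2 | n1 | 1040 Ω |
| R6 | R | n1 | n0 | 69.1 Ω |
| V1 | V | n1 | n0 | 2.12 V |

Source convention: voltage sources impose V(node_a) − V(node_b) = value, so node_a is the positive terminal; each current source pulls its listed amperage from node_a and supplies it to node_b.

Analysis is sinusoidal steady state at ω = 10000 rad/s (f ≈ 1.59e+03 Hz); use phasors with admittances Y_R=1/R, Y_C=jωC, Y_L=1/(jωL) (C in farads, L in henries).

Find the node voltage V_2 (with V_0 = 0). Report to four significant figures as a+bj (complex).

Element admittances at ω=10000 rad/s:
  Y(R1) = 0.02770+0.000j S between n2,n0
  Y(R2) = 0.01088+0.000j S between n1,n2
  I1: injects 0.113 A into n0 (from n1)
  Y(R3) = 0.0002309+0.000j S between n1,n2
  Y(L1) = 0.000-0.003717j S between n2,n1
  I2: injects 0.157 A into n0 (from n2)
  Y(R4) = 0.09091+0.000j S between n1,n2
  Y(C1) = 0.000+0.004290j S between n0,n2
  Y(L2) = 0.000-0.1333j S between n1,n2
  I3: injects 0.0017 A into n0 (from n1)
  Y(R5) = 0.0009615+0.000j S between n2,n1
  Y(R6) = 0.01447+0.000j S between n1,n0
  V1: constraint V(n1)−V(n0) = 2.12
Assemble and solve the 3×3 MNA system:
  V(n1)=2.120+0.000j  V(n2)=1.342-0.8595j
  i(V1)=-0.3433+0.01805j

1.342-0.8595j V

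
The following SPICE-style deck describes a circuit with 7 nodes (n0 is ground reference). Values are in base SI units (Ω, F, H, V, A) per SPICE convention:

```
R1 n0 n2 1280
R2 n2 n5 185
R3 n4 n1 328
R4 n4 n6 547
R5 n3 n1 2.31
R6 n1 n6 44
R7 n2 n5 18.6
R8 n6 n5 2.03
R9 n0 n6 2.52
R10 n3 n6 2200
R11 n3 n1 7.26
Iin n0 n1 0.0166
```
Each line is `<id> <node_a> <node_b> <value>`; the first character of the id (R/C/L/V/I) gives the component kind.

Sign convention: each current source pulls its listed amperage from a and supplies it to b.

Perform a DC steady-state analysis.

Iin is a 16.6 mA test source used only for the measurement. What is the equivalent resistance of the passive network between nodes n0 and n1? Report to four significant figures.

R_eq = 43.63 Ω

Element admittances at DC:
  Y(R1) = 0.0007813 S between n0,n2
  Y(R2) = 0.005405 S between n2,n5
  Y(R3) = 0.003049 S between n4,n1
  Y(R4) = 0.001828 S between n4,n6
  Y(R5) = 0.4329 S between n3,n1
  Y(R6) = 0.02273 S between n1,n6
  Y(R7) = 0.05376 S between n2,n5
  Y(R8) = 0.4926 S between n6,n5
  Y(R9) = 0.3968 S between n0,n6
  Y(R10) = 0.0004545 S between n3,n6
  Y(R11) = 0.1377 S between n3,n1
  Iin: injects 0.0166 A into n1 (from n0)
Assemble and solve the 6×6 MNA system:
  V(n1)=0.7242  V(n2)=0.04114  V(n3)=0.7237  V(n4)=0.4684  V(n5)=0.04169  V(n6)=0.04175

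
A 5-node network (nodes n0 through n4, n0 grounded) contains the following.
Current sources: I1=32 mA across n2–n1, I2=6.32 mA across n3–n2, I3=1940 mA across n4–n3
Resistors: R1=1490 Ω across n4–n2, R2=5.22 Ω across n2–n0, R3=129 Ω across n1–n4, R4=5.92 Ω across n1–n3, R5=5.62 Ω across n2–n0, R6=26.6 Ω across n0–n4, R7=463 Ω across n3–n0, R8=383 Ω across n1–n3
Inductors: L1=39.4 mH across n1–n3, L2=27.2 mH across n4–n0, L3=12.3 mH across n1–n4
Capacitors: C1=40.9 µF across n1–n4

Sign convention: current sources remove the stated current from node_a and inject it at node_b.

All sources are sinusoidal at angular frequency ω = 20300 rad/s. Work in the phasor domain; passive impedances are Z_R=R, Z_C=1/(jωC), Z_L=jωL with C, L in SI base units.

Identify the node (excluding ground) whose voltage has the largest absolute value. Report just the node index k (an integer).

3

MNA unknowns: 4 node voltages V₁..V_4
I1: z[2]−=0.032, z[1]+=0.032
R1: Y=0.0006711+0.000j on G[4,2]
L1: Y=0.000-0.001250j on G[1,3]
R2: Y=0.1916+0.000j on G[2,0]
R3: Y=0.007752+0.000j on G[1,4]
R4: Y=0.1689+0.000j on G[1,3]
R5: Y=0.1779+0.000j on G[2,0]
R6: Y=0.03759+0.000j on G[0,4]
I2: z[3]−=0.00632, z[2]+=0.00632
L2: Y=0.000-0.001811j on G[4,0]
R7: Y=0.002160+0.000j on G[3,0]
R8: Y=0.002611+0.000j on G[1,3]
C1: Y=0.000+0.8303j on G[1,4]
L3: Y=0.000-0.004005j on G[1,4]
I3: z[4]−=1.94, z[3]+=1.94
solve → V1=0.06005-2.228j, V2=-0.06931+0.0002198j, V3=11.19-2.120j, V4=0.03246+0.1212j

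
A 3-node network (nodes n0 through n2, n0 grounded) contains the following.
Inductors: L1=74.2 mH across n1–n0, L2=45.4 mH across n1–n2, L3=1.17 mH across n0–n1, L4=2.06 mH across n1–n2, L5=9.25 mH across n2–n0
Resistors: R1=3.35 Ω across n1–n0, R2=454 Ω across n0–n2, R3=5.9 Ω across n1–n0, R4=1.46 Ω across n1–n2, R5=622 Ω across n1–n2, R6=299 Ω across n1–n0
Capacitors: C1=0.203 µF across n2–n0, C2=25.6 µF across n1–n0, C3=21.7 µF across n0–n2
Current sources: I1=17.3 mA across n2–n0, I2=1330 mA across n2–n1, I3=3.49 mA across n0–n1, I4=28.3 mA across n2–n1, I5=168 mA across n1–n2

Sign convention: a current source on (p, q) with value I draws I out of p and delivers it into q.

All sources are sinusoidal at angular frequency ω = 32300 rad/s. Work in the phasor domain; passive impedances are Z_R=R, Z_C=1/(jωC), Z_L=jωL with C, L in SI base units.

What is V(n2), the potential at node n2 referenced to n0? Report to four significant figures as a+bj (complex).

-0.6284+0.5246j V

Element admittances at ω=32300 rad/s:
  Y(L1) = 0.000-0.0004172j S between n1,n0
  Y(L2) = 0.000-0.0006819j S between n1,n2
  Y(R1) = 0.2985+0.000j S between n1,n0
  Y(C1) = 0.000+0.006557j S between n2,n0
  I1: injects 0.0173 A into n0 (from n2)
  Y(L3) = 0.000-0.02646j S between n0,n1
  Y(R2) = 0.002203+0.000j S between n0,n2
  I2: injects 1.33 A into n1 (from n2)
  Y(R3) = 0.1695+0.000j S between n1,n0
  I3: injects 0.00349 A into n1 (from n0)
  Y(C2) = 0.000+0.8269j S between n1,n0
  Y(R4) = 0.6849+0.000j S between n1,n2
  Y(C3) = 0.000+0.7009j S between n0,n2
  Y(L4) = 0.000-0.01503j S between n1,n2
  I4: injects 0.0283 A into n1 (from n2)
  Y(L5) = 0.000-0.003347j S between n2,n0
  Y(R5) = 0.001608+0.000j S between n1,n2
  Y(R6) = 0.003344+0.000j S between n1,n0
  I5: injects 0.168 A into n2 (from n1)
Assemble and solve the 2×2 MNA system:
  V(n1)=0.6046-0.08996j  V(n2)=-0.6284+0.5246j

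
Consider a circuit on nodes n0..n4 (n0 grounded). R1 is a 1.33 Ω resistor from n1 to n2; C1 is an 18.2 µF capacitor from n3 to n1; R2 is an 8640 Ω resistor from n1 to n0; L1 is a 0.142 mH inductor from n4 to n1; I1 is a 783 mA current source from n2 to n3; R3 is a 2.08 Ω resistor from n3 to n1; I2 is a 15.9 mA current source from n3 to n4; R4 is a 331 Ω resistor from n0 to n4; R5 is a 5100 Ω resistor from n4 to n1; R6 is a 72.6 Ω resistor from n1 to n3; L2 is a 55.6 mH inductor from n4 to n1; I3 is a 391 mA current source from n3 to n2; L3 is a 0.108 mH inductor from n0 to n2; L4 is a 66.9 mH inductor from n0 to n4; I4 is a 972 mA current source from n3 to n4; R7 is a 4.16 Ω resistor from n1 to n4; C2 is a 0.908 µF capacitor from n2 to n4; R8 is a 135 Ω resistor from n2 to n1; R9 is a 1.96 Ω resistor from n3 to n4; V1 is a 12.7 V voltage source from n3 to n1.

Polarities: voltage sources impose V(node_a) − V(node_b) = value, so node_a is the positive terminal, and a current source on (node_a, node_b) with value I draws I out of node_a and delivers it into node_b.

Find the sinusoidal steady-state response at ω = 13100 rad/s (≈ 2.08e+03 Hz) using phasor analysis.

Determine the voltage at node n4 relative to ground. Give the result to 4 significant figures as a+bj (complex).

Element admittances at ω=13100 rad/s:
  Y(R1) = 0.7519+0.000j S between n1,n2
  Y(C1) = 0.000+0.2384j S between n3,n1
  Y(R2) = 0.0001157+0.000j S between n1,n0
  Y(L1) = 0.000-0.5376j S between n4,n1
  I1: injects 0.783 A into n3 (from n2)
  Y(R3) = 0.4808+0.000j S between n3,n1
  I2: injects 0.0159 A into n4 (from n3)
  Y(R4) = 0.003021+0.000j S between n0,n4
  Y(R5) = 0.0001961+0.000j S between n4,n1
  Y(R6) = 0.01377+0.000j S between n1,n3
  Y(L2) = 0.000-0.001373j S between n4,n1
  I3: injects 0.391 A into n2 (from n3)
  Y(L3) = 0.000-0.7068j S between n0,n2
  Y(L4) = 0.000-0.001141j S between n0,n4
  I4: injects 0.972 A into n4 (from n3)
  Y(R7) = 0.2404+0.000j S between n1,n4
  Y(C2) = 0.000+0.01189j S between n2,n4
  Y(R8) = 0.007407+0.000j S between n2,n1
  Y(R9) = 0.5102+0.000j S between n3,n4
  V1: constraint V(n3)−V(n1) = 12.7
Assemble and solve the 5×5 MNA system:
  V(n1)=0.5593-0.1579j  V(n2)=0.007540-0.03813j  V(n3)=13.26-0.1579j  V(n4)=7.204+4.491j
  i(V1)=-9.966-0.6560j

7.204+4.491j V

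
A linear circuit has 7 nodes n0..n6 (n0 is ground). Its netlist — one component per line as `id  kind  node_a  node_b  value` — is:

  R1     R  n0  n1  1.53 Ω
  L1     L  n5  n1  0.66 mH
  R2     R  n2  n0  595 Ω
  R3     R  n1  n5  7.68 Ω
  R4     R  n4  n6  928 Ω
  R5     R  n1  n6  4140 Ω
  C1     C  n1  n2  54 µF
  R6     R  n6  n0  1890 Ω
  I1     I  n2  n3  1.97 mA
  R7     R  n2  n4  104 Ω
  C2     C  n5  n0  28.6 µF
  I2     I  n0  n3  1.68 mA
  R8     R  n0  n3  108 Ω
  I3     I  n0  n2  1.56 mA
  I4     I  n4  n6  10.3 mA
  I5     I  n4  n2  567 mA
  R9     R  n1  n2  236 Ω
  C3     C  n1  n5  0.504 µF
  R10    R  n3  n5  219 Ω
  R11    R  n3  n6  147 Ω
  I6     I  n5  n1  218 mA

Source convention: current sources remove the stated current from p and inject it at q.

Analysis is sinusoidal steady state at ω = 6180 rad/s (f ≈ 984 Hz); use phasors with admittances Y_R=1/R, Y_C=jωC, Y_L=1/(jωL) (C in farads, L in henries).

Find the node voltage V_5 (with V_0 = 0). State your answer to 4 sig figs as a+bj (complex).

Apply KCL at each of the 6 non-ground nodes and solve the resulting linear system.
Node n1: branches {R1, L1, R3, R5, C1, R9, C3, I6} → V_1 = -0.01204+0.2932j
Node n2: branches {R2, C1, I1, R7, I3, I5, R9} → V_2 = -0.01193+0.1731j
Node n3: branches {I1, I2, R8, R10, R11} → V_3 = -2.592-0.05407j
Node n4: branches {R4, R7, I4, I5} → V_4 = -54.77+0.1542j
Node n5: branches {L1, R3, C2, C3, R10, I6} → V_5 = -1.083-0.2217j
Node n6: branches {R4, R5, R6, I4, R11} → V_6 = -7.671-0.01513j

-1.083-0.2217j V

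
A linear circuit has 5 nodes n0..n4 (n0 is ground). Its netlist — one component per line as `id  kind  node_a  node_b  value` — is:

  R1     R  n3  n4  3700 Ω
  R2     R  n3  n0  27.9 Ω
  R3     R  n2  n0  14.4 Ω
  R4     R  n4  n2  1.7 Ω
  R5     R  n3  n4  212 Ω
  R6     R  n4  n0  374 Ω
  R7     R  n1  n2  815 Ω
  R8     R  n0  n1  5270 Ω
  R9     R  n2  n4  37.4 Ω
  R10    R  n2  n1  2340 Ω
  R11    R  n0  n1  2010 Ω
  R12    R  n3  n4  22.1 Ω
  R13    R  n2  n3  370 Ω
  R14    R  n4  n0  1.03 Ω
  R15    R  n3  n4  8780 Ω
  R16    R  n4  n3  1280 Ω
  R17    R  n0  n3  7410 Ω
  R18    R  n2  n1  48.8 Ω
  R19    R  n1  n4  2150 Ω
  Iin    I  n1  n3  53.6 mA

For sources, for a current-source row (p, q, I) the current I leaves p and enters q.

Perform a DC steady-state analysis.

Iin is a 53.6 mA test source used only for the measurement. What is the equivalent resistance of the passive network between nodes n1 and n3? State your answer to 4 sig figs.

MNA unknowns: 4 node voltages V₁..V_4
R1: Y=0.0002703 on G[3,4]
R2: Y=0.03584 on G[3,0]
R3: Y=0.06944 on G[2,0]
R4: Y=0.5882 on G[4,2]
R5: Y=0.004717 on G[3,4]
R6: Y=0.002674 on G[4,0]
R7: Y=0.001227 on G[1,2]
R8: Y=0.0001898 on G[0,1]
R9: Y=0.02674 on G[2,4]
R10: Y=0.0004274 on G[2,1]
R11: Y=0.0004975 on G[0,1]
R12: Y=0.04525 on G[3,4]
R13: Y=0.002703 on G[2,3]
R14: Y=0.9709 on G[4,0]
R15: Y=0.0001139 on G[3,4]
R16: Y=0.0007813 on G[4,3]
R17: Y=0.0001350 on G[0,3]
R18: Y=0.02049 on G[2,1]
R19: Y=0.0004651 on G[1,4]
Iin: z[1]−=0.0536, z[3]+=0.0536
solve → V1=-2.381, V2=-0.08423, V3=0.5863, V4=-0.01398

R_eq = 55.36 Ω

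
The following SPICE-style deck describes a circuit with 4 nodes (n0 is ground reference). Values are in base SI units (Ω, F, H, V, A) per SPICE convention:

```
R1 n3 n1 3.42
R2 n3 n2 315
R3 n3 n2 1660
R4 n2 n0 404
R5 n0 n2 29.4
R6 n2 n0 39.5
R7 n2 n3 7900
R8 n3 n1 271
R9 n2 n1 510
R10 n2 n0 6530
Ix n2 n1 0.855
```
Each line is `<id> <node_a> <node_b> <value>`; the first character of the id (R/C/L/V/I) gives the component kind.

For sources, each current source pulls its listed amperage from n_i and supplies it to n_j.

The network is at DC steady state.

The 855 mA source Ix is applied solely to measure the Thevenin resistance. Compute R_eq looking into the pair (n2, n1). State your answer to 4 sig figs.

MNA unknowns: 3 node voltages V₁..V_3
R1: Y=0.2924 on G[3,1]
R2: Y=0.003175 on G[3,2]
R3: Y=0.0006024 on G[3,2]
R4: Y=0.002475 on G[2,0]
R5: Y=0.03401 on G[0,2]
R6: Y=0.02532 on G[2,0]
R7: Y=0.0001266 on G[2,3]
R8: Y=0.003690 on G[3,1]
R9: Y=0.001961 on G[2,1]
R10: Y=0.0001531 on G[2,0]
Ix: z[2]−=0.855, z[1]+=0.855
solve → V1=147.1, V2=0.000, V3=145.2

R_eq = 172.0 Ω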